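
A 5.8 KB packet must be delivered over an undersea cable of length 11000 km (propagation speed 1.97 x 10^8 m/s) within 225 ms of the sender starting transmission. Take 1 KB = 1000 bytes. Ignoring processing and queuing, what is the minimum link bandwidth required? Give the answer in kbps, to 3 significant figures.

L = 46400 bits.
Propagation delay = 11000000 / 197000000 = 55.8376 ms.
Transmission budget = 225 − 55.8376 = 169.162 ms.
R ≥ L / t_tx = 46400 bits / 0.169162 s = 274 kbps.

274 kbps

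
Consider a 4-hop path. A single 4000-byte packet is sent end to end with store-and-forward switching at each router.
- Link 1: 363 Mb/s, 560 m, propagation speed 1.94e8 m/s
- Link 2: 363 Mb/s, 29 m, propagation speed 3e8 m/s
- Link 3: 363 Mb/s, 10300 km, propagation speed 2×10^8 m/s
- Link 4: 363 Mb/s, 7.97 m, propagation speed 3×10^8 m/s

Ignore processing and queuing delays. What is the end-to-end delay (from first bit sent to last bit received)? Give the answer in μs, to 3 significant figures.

51900 μs

L = 4000 × 8 = 32000 bits.
Transmission delay per hop = L/R = 32000/363000000 = 88.1543 μs; 4 hops → 352.617 μs.
Propagation delays (d/s per hop): 2.8866, 0.0966667, 51500, 0.0265667 μs; sum = 51503 μs.
End-to-end = 51900 μs.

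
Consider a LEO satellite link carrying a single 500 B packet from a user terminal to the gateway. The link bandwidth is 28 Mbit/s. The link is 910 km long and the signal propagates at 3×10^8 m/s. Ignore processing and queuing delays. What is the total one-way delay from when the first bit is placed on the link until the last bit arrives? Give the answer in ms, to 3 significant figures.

3.18 ms

L = 500 × 8 = 4000 bits.
Transmission delay = L/R = 4000 / 28000000 = 0.142857 ms.
Propagation delay = d/s = 910000 m / 300000000 m/s = 3.03333 ms.
Total = 3.18 ms.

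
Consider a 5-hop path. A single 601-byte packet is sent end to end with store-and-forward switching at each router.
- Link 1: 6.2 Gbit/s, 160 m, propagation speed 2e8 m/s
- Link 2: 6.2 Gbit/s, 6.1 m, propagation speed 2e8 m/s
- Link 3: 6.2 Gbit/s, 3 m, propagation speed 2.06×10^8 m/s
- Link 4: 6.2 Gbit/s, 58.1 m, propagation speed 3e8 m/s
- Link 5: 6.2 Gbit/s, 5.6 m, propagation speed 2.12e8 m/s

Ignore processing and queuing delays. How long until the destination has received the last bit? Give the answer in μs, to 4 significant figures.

4.943 μs

L = 601 × 8 = 4808 bits.
Transmission delay per hop = L/R = 4808/6200000000 = 0.775484 μs; 5 hops → 3.87742 μs.
Propagation delays (d/s per hop): 0.8, 0.0305, 0.0145631, 0.193667, 0.0264151 μs; sum = 1.06514 μs.
End-to-end = 4.943 μs.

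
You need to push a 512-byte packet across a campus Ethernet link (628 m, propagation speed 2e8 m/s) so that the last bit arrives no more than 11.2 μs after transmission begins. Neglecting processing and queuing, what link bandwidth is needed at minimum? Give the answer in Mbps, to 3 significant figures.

L = 4096 bits.
Propagation delay = 628 / 200000000 = 3.14 μs.
Transmission budget = 11.2 − 3.14 = 8.06 μs.
R ≥ L / t_tx = 4096 bits / 8.06e-06 s = 508 Mbps.

508 Mbps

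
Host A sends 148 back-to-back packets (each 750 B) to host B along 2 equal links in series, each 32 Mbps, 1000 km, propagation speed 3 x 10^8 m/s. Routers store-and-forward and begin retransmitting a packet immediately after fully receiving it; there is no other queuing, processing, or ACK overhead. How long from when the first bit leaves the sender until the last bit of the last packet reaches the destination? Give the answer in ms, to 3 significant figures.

34.6 ms

Per-hop transmission t_tx = L/R = 6000/32000000 = 0.1875 ms.
Per-hop propagation t_prop = 1000000/300000000 = 3.33333 ms.
Pipeline fill: first packet needs 2·t_tx to clear all hops; remaining 147 packets each add one t_tx.
Total = (2+148-1)·t_tx + 2·t_prop = 149·0.1875 + 2·3.33333 = 34.6 ms.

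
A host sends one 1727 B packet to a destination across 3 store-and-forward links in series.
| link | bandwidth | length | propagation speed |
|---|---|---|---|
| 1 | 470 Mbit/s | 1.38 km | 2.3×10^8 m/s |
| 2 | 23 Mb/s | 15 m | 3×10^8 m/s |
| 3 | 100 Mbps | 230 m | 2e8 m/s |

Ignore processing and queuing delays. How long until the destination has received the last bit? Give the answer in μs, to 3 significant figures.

L = 1727 × 8 = 13816 bits.
Transmission delays (L/R per hop): 29.3957, 600.696, 138.16 μs; sum = 768.251 μs.
Propagation delays (d/s per hop): 6, 0.05, 1.15 μs; sum = 7.2 μs.
End-to-end = 775 μs.

775 μs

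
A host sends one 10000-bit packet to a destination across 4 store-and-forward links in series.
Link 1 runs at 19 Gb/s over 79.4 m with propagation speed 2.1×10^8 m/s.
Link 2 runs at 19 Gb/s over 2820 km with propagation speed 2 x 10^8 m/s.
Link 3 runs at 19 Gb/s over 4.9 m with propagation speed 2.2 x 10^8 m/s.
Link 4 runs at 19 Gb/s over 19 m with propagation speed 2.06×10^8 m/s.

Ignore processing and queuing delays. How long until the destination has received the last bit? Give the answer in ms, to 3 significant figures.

14.1 ms

Transmission delay per hop = L/R = 10000/19000000000 = 0.000526316 ms; 4 hops → 0.00210526 ms.
Propagation delays (d/s per hop): 0.000378095, 14.1, 2.22727e-05, 9.2233e-05 ms; sum = 14.1005 ms.
End-to-end = 14.1 ms.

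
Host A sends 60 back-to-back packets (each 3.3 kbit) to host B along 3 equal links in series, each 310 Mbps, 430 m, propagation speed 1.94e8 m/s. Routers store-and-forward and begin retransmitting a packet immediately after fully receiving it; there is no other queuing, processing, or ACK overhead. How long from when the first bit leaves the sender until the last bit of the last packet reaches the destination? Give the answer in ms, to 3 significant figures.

Per-hop transmission t_tx = L/R = 3300/310000000 = 0.0106452 ms.
Per-hop propagation t_prop = 430/194000000 = 0.00221649 ms.
Pipeline fill: first packet needs 3·t_tx to clear all hops; remaining 59 packets each add one t_tx.
Total = (3+60-1)·t_tx + 3·t_prop = 62·0.0106452 + 3·0.00221649 = 0.667 ms.

0.667 ms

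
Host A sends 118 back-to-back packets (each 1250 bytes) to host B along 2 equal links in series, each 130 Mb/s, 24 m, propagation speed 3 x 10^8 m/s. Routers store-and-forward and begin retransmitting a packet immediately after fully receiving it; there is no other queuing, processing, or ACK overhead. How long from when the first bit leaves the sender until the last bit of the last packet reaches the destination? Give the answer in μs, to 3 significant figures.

9150 μs

Per-hop transmission t_tx = L/R = 10000/130000000 = 76.9231 μs.
Per-hop propagation t_prop = 24/300000000 = 0.08 μs.
Pipeline fill: first packet needs 2·t_tx to clear all hops; remaining 117 packets each add one t_tx.
Total = (2+118-1)·t_tx + 2·t_prop = 119·76.9231 + 2·0.08 = 9150 μs.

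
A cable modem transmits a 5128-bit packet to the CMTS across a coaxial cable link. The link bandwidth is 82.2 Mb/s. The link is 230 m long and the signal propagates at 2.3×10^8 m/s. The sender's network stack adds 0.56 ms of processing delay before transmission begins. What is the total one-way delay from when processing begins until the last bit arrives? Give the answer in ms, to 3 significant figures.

Transmission delay = L/R = 5128 / 82200000 = 0.0623844 ms.
Propagation delay = d/s = 230 m / 2.3e+08 m/s = 0.001 ms.
Plus processing delay 0.56 ms = 0.56 ms.
Total = 0.623 ms.

0.623 ms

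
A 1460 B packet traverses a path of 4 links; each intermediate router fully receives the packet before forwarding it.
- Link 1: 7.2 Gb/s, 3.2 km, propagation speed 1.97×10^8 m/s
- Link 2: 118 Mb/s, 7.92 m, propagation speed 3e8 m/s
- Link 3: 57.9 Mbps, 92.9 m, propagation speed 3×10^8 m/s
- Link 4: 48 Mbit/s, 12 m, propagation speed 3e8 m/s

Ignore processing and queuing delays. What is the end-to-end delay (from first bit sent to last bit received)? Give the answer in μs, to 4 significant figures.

562.3 μs

L = 1460 × 8 = 11680 bits.
Transmission delays (L/R per hop): 1.62222, 98.9831, 201.727, 243.333 μs; sum = 545.666 μs.
Propagation delays (d/s per hop): 16.2437, 0.0264, 0.309667, 0.04 μs; sum = 16.6197 μs.
End-to-end = 562.3 μs.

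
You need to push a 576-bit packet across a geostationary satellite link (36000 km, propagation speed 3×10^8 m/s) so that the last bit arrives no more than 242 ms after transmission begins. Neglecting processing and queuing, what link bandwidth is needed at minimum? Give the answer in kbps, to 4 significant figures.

Propagation delay = 36000000 / 300000000 = 120 ms.
Transmission budget = 242 − 120 = 122 ms.
R ≥ L / t_tx = 576 bits / 0.122 s = 4.721 kbps.

4.721 kbps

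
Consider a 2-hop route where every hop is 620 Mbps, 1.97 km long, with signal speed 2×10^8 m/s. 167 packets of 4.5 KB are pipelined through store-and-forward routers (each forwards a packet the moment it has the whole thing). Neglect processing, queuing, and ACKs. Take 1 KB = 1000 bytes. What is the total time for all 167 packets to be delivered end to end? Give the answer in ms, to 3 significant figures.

9.77 ms

Per-hop transmission t_tx = L/R = 36000/620000000 = 0.0580645 ms.
Per-hop propagation t_prop = 1970/200000000 = 0.00985 ms.
Pipeline fill: first packet needs 2·t_tx to clear all hops; remaining 166 packets each add one t_tx.
Total = (2+167-1)·t_tx + 2·t_prop = 168·0.0580645 + 2·0.00985 = 9.77 ms.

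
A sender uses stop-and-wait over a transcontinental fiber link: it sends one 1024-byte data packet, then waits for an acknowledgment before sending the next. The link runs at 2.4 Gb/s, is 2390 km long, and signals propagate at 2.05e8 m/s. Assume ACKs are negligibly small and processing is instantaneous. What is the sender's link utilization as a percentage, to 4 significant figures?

t_tx = L/R = 8192/2400000000 = 3.41333e-06 s.
t_prop = 2390000/2.05e+08 = 0.0116585 s; RTT = 0.0233171 s.
Cycle = t_tx + RTT = 0.0233205 s.
Utilization = t_tx / cycle = 3.41333e-06/0.0233205 = 0.01464 %.

0.01464 %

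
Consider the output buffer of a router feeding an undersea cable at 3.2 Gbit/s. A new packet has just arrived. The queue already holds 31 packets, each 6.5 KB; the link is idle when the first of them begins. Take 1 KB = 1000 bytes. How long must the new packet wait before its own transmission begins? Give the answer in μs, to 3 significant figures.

504 μs

Each queued packet: L/R = 52000/3200000000 = 16.25 μs.
31 queued → 503.75 μs.
Queuing delay = 504 μs.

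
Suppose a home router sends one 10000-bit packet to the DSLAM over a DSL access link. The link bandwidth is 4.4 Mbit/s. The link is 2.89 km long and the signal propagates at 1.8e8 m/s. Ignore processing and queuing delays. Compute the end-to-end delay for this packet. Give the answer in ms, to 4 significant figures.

2.289 ms

Transmission delay = L/R = 10000 / 4400000 = 2.27273 ms.
Propagation delay = d/s = 2890 m / 180000000 m/s = 0.0160556 ms.
Total = 2.289 ms.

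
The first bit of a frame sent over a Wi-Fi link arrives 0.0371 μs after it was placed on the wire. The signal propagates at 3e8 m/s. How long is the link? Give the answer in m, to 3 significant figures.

11.1 m

d = s × t_prop = 300000000 × 3.71e-08 = 11.1 m.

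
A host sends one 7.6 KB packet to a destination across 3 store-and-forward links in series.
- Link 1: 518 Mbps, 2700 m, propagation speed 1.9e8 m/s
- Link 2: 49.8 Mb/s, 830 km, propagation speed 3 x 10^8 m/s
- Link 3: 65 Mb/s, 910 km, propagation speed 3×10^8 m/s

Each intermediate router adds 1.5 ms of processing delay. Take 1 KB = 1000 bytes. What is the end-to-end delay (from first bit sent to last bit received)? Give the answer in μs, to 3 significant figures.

11100 μs

L = 60800 bits.
Transmission delays (L/R per hop): 117.375, 1220.88, 935.385 μs; sum = 2273.64 μs.
Propagation delays (d/s per hop): 14.2105, 2766.67, 3033.33 μs; sum = 5814.21 μs.
Processing at 2 router(s): 2 × 1.5 ms = 3000 μs.
End-to-end = 11100 μs.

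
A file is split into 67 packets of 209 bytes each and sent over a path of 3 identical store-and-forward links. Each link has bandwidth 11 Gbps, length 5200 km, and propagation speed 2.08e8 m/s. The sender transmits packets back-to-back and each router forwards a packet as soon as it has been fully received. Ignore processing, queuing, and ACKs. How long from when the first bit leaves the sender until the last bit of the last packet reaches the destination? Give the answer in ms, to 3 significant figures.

75.0 ms

Per-hop transmission t_tx = L/R = 1672/11000000000 = 0.000152 ms.
Per-hop propagation t_prop = 5200000/208000000 = 25 ms.
Pipeline fill: first packet needs 3·t_tx to clear all hops; remaining 66 packets each add one t_tx.
Total = (3+67-1)·t_tx + 3·t_prop = 69·0.000152 + 3·25 = 75.0 ms.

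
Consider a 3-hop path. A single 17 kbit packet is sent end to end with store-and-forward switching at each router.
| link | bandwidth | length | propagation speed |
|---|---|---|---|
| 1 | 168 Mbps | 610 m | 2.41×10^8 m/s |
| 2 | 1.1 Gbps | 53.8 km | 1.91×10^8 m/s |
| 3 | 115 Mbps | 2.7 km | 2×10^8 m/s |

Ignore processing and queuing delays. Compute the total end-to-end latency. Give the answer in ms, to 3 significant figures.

L = 17000 bits.
Transmission delays (L/R per hop): 0.10119, 0.0154545, 0.147826 ms; sum = 0.264471 ms.
Propagation delays (d/s per hop): 0.00253112, 0.281675, 0.0135 ms; sum = 0.297707 ms.
End-to-end = 0.562 ms.

0.562 ms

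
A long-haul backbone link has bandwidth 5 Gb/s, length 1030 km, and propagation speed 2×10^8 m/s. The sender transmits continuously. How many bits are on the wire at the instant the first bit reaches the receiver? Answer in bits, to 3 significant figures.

25800000 bits

Propagation delay = 1030000 / 200000000 = 0.00515 s.
BDP = R × t_prop = 5000000000 × 0.00515 = 25750000 bits.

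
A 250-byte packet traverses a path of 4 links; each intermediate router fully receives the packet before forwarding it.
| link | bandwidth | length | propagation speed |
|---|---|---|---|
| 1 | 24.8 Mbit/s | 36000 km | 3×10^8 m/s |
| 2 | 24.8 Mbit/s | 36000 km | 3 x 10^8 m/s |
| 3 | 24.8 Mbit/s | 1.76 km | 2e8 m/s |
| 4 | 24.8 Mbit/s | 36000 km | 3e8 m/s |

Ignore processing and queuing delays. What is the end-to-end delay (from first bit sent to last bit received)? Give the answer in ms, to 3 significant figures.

360 ms

L = 250 × 8 = 2000 bits.
Transmission delay per hop = L/R = 2000/24800000 = 0.0806452 ms; 4 hops → 0.322581 ms.
Propagation delays (d/s per hop): 120, 120, 0.0088, 120 ms; sum = 360.009 ms.
End-to-end = 360 ms.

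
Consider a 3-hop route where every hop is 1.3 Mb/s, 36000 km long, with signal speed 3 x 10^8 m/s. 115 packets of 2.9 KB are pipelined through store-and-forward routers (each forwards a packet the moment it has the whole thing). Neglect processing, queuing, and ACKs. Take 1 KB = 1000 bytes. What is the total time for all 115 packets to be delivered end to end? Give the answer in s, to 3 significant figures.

Per-hop transmission t_tx = L/R = 23200/1300000 = 0.0178462 s.
Per-hop propagation t_prop = 36000000/300000000 = 0.12 s.
Pipeline fill: first packet needs 3·t_tx to clear all hops; remaining 114 packets each add one t_tx.
Total = (3+115-1)·t_tx + 3·t_prop = 117·0.0178462 + 3·0.12 = 2.45 s.

2.45 s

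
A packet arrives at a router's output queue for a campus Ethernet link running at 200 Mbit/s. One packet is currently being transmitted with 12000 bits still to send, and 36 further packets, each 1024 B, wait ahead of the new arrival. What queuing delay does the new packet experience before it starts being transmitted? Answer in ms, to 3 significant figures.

Each queued packet: L/R = 8192/200000000 = 0.04096 ms.
36 queued → 1.47456 ms.
Plus remaining 12000 bits of current packet: 0.06 ms.
Queuing delay = 1.53 ms.

1.53 ms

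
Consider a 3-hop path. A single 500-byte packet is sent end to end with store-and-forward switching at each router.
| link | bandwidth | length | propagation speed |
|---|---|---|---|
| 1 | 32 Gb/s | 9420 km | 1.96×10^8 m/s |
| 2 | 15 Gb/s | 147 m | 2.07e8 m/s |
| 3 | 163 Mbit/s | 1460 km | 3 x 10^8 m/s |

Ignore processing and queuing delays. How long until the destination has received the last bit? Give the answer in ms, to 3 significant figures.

L = 500 × 8 = 4000 bits.
Transmission delays (L/R per hop): 0.000125, 0.000266667, 0.0245399 ms; sum = 0.0249315 ms.
Propagation delays (d/s per hop): 48.0612, 0.000710145, 4.86667 ms; sum = 52.9286 ms.
End-to-end = 53.0 ms.

53.0 ms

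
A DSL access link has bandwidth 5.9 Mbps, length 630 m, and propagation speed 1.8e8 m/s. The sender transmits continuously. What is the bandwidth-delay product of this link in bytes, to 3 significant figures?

Propagation delay = 630 / 180000000 = 3.5e-06 s.
BDP = R × t_prop = 5900000 × 3.5e-06 = 20.65 bits.
In bytes: 20.65/8 = 2.58 bytes.

2.58 bytes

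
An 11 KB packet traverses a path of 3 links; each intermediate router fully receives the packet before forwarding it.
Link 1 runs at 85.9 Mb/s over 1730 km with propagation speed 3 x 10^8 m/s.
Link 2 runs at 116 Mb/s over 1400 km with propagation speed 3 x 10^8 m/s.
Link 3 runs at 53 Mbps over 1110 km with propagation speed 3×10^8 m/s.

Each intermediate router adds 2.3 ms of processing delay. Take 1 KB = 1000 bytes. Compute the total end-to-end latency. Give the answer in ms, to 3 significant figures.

22.2 ms

L = 88000 bits.
Transmission delays (L/R per hop): 1.02445, 0.758621, 1.66038 ms; sum = 3.44345 ms.
Propagation delays (d/s per hop): 5.76667, 4.66667, 3.7 ms; sum = 14.1333 ms.
Processing at 2 router(s): 2 × 2.3 ms = 4.6 ms.
End-to-end = 22.2 ms.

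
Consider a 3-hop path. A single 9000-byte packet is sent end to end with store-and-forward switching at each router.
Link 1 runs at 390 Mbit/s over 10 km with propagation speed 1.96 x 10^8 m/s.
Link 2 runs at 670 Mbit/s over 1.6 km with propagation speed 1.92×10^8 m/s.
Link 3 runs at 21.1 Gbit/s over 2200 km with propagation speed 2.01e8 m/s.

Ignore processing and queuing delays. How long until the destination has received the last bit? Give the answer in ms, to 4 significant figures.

11.30 ms

L = 9000 × 8 = 72000 bits.
Transmission delays (L/R per hop): 0.184615, 0.107463, 0.00341232 ms; sum = 0.29549 ms.
Propagation delays (d/s per hop): 0.0510204, 0.00833333, 10.9453 ms; sum = 11.0046 ms.
End-to-end = 11.30 ms.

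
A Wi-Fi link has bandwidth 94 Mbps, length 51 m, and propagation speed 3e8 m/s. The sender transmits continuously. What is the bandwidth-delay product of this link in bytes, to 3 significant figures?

2.00 bytes

Propagation delay = 51 / 300000000 = 1.7e-07 s.
BDP = R × t_prop = 94000000 × 1.7e-07 = 15.98 bits.
In bytes: 15.98/8 = 2.00 bytes.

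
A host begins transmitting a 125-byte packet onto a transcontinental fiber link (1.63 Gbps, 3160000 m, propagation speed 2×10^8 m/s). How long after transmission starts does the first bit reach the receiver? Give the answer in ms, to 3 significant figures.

15.8 ms

First bit experiences only propagation delay: d/s = 3160000/200000000 = 15.8 ms.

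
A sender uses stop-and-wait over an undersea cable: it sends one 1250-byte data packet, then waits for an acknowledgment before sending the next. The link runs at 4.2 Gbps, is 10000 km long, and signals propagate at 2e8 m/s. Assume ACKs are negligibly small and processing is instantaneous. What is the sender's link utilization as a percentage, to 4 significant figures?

0.002381 %

t_tx = L/R = 10000/4200000000 = 2.38095e-06 s.
t_prop = 10000000/200000000 = 0.05 s; RTT = 0.1 s.
Cycle = t_tx + RTT = 0.100002 s.
Utilization = t_tx / cycle = 2.38095e-06/0.100002 = 0.002381 %.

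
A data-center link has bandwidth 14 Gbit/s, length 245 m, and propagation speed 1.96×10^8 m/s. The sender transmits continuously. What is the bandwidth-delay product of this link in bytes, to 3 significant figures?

Propagation delay = 245 / 196000000 = 1.25e-06 s.
BDP = R × t_prop = 14000000000 × 1.25e-06 = 17500 bits.
In bytes: 17500/8 = 2190 bytes.

2190 bytes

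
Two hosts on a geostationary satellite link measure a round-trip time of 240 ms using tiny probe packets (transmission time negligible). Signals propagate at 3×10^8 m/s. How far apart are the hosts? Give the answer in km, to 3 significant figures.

One-way propagation = RTT/2 = 120 ms.
d = s × t = 300000000 × 0.12 = 36000 km.

36000 km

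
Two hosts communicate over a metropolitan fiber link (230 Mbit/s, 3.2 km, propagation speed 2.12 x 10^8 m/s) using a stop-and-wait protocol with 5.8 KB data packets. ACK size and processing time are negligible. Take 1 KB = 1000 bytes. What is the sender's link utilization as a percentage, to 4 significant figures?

t_tx = L/R = 46400/230000000 = 0.000201739 s.
t_prop = 3200/212000000 = 1.50943e-05 s; RTT = 3.01887e-05 s.
Cycle = t_tx + RTT = 0.000231928 s.
Utilization = t_tx / cycle = 0.000201739/0.000231928 = 86.98 %.

86.98 %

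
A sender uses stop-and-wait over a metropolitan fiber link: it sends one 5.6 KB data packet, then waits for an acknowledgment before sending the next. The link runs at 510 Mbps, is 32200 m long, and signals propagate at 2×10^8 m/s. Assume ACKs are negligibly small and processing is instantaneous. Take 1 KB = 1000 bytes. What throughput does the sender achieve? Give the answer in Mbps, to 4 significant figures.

109.3 Mbps

t_tx = L/R = 44800/510000000 = 8.78431e-05 s.
t_prop = 32200/200000000 = 0.000161 s; RTT = 0.000322 s.
Cycle = t_tx + RTT = 0.000409843 s.
Throughput = L / cycle = 44800 / 0.000409843 = 109.3 Mbps.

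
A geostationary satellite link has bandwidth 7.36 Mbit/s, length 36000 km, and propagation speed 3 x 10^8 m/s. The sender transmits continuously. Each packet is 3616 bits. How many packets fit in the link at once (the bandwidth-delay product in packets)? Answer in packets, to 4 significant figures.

Propagation delay = 36000000 / 300000000 = 0.12 s.
BDP = R × t_prop = 7360000 × 0.12 = 883200 bits.
In packets of 3616 bits: 244.2 packets.

244.2 packets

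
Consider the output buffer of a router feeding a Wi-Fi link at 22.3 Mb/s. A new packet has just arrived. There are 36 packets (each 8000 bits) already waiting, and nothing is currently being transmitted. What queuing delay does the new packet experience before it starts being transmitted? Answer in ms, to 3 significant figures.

Each queued packet: L/R = 8000/22300000 = 0.358744 ms.
36 queued → 12.9148 ms.
Queuing delay = 12.9 ms.

12.9 ms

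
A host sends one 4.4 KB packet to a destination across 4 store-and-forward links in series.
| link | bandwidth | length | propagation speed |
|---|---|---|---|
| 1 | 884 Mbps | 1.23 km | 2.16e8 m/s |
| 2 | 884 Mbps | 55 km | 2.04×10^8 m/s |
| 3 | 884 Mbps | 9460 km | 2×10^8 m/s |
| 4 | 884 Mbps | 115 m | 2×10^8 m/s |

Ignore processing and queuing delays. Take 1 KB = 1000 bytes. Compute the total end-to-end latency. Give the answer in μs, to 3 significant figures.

47700 μs

L = 35200 bits.
Transmission delay per hop = L/R = 35200/884000000 = 39.819 μs; 4 hops → 159.276 μs.
Propagation delays (d/s per hop): 5.69444, 269.608, 47300, 0.575 μs; sum = 47575.9 μs.
End-to-end = 47700 μs.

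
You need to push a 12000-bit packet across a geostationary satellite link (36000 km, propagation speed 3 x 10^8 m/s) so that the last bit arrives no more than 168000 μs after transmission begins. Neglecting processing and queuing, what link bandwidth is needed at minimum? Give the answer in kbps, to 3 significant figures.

Propagation delay = 36000000 / 300000000 = 120000 μs.
Transmission budget = 168000 − 120000 = 48000 μs.
R ≥ L / t_tx = 12000 bits / 0.048 s = 250 kbps.

250 kbps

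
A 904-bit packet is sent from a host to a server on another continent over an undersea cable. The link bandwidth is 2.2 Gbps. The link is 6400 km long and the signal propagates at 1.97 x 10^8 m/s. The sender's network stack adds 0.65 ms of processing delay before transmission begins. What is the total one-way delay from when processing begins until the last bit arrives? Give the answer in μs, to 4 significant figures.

Transmission delay = L/R = 904 / 2200000000 = 0.410909 μs.
Propagation delay = d/s = 6400000 m / 197000000 m/s = 32487.3 μs.
Plus processing delay 0.65 ms = 650 μs.
Total = 33140 μs.

33140 μs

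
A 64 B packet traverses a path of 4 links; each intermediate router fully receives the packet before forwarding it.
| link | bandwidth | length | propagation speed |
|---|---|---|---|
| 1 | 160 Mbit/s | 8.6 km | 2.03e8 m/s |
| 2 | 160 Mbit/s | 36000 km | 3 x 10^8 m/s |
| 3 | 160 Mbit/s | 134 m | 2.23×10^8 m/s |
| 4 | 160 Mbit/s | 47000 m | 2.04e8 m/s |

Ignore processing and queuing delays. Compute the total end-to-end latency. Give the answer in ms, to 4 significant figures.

L = 64 × 8 = 512 bits.
Transmission delay per hop = L/R = 512/160000000 = 0.0032 ms; 4 hops → 0.0128 ms.
Propagation delays (d/s per hop): 0.0423645, 120, 0.000600897, 0.230392 ms; sum = 120.273 ms.
End-to-end = 120.3 ms.

120.3 ms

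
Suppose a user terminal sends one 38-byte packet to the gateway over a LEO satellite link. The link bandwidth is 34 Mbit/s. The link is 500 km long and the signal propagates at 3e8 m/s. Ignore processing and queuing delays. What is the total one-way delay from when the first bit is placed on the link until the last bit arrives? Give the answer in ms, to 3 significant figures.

1.68 ms

L = 38 × 8 = 304 bits.
Transmission delay = L/R = 304 / 34000000 = 0.00894118 ms.
Propagation delay = d/s = 500000 m / 300000000 m/s = 1.66667 ms.
Total = 1.68 ms.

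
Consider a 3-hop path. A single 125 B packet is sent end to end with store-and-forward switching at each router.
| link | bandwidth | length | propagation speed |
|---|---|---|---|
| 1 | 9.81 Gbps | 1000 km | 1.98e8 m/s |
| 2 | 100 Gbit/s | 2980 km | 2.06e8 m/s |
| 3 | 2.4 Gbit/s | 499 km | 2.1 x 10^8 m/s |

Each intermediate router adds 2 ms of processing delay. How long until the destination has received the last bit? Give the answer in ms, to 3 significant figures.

L = 125 × 8 = 1000 bits.
Transmission delays (L/R per hop): 0.000101937, 1e-05, 0.000416667 ms; sum = 0.000528603 ms.
Propagation delays (d/s per hop): 5.05051, 14.466, 2.37619 ms; sum = 21.8927 ms.
Processing at 2 router(s): 2 × 2 ms = 4 ms.
End-to-end = 25.9 ms.

25.9 ms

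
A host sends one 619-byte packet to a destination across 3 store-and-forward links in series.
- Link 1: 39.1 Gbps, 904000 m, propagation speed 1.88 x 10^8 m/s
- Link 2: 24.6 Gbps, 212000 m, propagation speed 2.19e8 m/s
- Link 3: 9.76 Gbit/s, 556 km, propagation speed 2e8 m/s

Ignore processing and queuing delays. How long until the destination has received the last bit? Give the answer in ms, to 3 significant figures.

L = 619 × 8 = 4952 bits.
Transmission delays (L/R per hop): 0.00012665, 0.000201301, 0.000507377 ms; sum = 0.000835327 ms.
Propagation delays (d/s per hop): 4.80851, 0.968037, 2.78 ms; sum = 8.55655 ms.
End-to-end = 8.56 ms.

8.56 ms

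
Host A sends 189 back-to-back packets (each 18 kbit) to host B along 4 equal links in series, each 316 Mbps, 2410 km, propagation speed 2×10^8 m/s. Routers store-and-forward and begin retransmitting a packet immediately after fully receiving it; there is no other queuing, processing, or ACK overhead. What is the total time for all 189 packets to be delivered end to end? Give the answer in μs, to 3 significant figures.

59100 μs

Per-hop transmission t_tx = L/R = 18000/316000000 = 56.962 μs.
Per-hop propagation t_prop = 2410000/200000000 = 12050 μs.
Pipeline fill: first packet needs 4·t_tx to clear all hops; remaining 188 packets each add one t_tx.
Total = (4+189-1)·t_tx + 4·t_prop = 192·56.962 + 4·12050 = 59100 μs.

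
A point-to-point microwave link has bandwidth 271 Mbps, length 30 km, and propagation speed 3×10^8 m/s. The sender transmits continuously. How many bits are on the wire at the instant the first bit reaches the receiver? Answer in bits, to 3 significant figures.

Propagation delay = 30000 / 300000000 = 0.0001 s.
BDP = R × t_prop = 271000000 × 0.0001 = 27100 bits.

27100 bits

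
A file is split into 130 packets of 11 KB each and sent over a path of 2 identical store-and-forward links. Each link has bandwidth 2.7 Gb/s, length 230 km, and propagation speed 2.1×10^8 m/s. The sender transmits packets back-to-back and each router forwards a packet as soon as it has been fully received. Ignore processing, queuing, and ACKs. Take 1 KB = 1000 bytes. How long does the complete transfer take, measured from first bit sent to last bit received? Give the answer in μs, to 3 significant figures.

6460 μs

Per-hop transmission t_tx = L/R = 88000/2700000000 = 32.5926 μs.
Per-hop propagation t_prop = 230000/210000000 = 1095.24 μs.
Pipeline fill: first packet needs 2·t_tx to clear all hops; remaining 129 packets each add one t_tx.
Total = (2+130-1)·t_tx + 2·t_prop = 131·32.5926 + 2·1095.24 = 6460 μs.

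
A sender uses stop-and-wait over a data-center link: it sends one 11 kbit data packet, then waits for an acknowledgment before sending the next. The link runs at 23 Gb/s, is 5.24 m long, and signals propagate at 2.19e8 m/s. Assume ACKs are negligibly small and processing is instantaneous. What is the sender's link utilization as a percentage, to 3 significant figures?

90.9 %

t_tx = L/R = 11000/23000000000 = 4.78261e-07 s.
t_prop = 5.24/219000000 = 2.39269e-08 s; RTT = 4.78539e-08 s.
Cycle = t_tx + RTT = 5.26115e-07 s.
Utilization = t_tx / cycle = 4.78261e-07/5.26115e-07 = 90.9 %.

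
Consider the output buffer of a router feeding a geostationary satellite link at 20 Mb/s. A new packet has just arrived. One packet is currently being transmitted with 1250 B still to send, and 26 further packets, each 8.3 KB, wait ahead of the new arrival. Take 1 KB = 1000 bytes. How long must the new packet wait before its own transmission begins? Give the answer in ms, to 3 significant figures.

86.8 ms

Each queued packet: L/R = 66400/20000000 = 3.32 ms.
26 queued → 86.32 ms.
Plus remaining 10000 bits of current packet: 0.5 ms.
Queuing delay = 86.8 ms.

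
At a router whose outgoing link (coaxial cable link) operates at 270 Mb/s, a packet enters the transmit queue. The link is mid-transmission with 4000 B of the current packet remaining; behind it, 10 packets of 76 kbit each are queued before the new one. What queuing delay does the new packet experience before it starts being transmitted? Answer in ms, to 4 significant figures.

Each queued packet: L/R = 76000/270000000 = 0.281481 ms.
10 queued → 2.81481 ms.
Plus remaining 32000 bits of current packet: 0.118519 ms.
Queuing delay = 2.933 ms.

2.933 ms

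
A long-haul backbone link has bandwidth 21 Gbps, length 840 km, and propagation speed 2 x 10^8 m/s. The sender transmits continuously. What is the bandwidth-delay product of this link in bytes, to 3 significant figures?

Propagation delay = 840000 / 200000000 = 0.0042 s.
BDP = R × t_prop = 21000000000 × 0.0042 = 88200000 bits.
In bytes: 88200000/8 = 11000000 bytes.

11000000 bytes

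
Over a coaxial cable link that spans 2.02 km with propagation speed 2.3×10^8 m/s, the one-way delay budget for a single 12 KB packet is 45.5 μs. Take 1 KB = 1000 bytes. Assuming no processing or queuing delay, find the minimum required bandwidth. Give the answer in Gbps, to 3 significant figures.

2.61 Gbps

L = 96000 bits.
Propagation delay = 2020 / 2.3e+08 = 8.78261 μs.
Transmission budget = 45.5 − 8.78261 = 36.7174 μs.
R ≥ L / t_tx = 96000 bits / 3.67174e-05 s = 2.61 Gbps.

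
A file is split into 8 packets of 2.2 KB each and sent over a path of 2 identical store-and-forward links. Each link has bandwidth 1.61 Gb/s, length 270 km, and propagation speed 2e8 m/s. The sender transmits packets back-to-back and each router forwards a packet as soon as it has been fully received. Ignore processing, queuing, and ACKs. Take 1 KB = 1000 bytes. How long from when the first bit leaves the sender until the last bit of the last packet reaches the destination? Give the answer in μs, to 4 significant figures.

Per-hop transmission t_tx = L/R = 17600/1610000000 = 10.9317 μs.
Per-hop propagation t_prop = 270000/200000000 = 1350 μs.
Pipeline fill: first packet needs 2·t_tx to clear all hops; remaining 7 packets each add one t_tx.
Total = (2+8-1)·t_tx + 2·t_prop = 9·10.9317 + 2·1350 = 2798 μs.

2798 μs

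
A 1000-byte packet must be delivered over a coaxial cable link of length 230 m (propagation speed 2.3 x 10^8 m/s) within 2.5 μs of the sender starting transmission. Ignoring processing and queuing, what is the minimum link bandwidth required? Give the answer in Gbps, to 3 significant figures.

5.33 Gbps

L = 8000 bits.
Propagation delay = 230 / 2.3e+08 = 1 μs.
Transmission budget = 2.5 − 1 = 1.5 μs.
R ≥ L / t_tx = 8000 bits / 1.5e-06 s = 5.33 Gbps.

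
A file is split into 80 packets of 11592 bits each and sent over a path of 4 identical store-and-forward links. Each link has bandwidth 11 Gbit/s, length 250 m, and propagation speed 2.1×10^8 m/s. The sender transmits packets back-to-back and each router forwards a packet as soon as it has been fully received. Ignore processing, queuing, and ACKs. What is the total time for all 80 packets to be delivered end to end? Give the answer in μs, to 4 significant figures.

Per-hop transmission t_tx = L/R = 11592/11000000000 = 1.05382 μs.
Per-hop propagation t_prop = 250/210000000 = 1.19048 μs.
Pipeline fill: first packet needs 4·t_tx to clear all hops; remaining 79 packets each add one t_tx.
Total = (4+80-1)·t_tx + 4·t_prop = 83·1.05382 + 4·1.19048 = 92.23 μs.

92.23 μs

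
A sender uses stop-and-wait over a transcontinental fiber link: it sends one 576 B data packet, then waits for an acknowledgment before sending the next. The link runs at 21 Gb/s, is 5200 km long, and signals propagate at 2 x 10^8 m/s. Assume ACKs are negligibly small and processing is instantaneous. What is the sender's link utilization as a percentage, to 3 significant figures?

0.000422 %

t_tx = L/R = 4608/21000000000 = 2.19429e-07 s.
t_prop = 5200000/200000000 = 0.026 s; RTT = 0.052 s.
Cycle = t_tx + RTT = 0.0520002 s.
Utilization = t_tx / cycle = 2.19429e-07/0.0520002 = 0.000422 %.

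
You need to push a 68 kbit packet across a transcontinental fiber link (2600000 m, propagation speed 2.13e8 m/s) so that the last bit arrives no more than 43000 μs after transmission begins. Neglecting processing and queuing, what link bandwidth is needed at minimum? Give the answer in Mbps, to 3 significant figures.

2.21 Mbps

Propagation delay = 2600000 / 213000000 = 12206.6 μs.
Transmission budget = 43000 − 12206.6 = 30793.4 μs.
R ≥ L / t_tx = 68000 bits / 0.0307934 s = 2.21 Mbps.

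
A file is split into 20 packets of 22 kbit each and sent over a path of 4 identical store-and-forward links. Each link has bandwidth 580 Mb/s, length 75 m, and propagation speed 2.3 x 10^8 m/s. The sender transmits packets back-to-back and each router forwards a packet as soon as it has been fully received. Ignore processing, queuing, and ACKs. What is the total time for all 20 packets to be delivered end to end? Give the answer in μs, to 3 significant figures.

Per-hop transmission t_tx = L/R = 22000/580000000 = 37.931 μs.
Per-hop propagation t_prop = 75/2.3e+08 = 0.326087 μs.
Pipeline fill: first packet needs 4·t_tx to clear all hops; remaining 19 packets each add one t_tx.
Total = (4+20-1)·t_tx + 4·t_prop = 23·37.931 + 4·0.326087 = 874 μs.

874 μs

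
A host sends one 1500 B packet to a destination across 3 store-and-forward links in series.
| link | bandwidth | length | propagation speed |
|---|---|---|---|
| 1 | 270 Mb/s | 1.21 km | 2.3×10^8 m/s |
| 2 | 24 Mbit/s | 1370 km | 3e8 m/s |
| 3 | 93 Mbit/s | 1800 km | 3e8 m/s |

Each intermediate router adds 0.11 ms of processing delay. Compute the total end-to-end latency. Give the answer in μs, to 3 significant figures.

11500 μs

L = 1500 × 8 = 12000 bits.
Transmission delays (L/R per hop): 44.4444, 500, 129.032 μs; sum = 673.477 μs.
Propagation delays (d/s per hop): 5.26087, 4566.67, 6000 μs; sum = 10571.9 μs.
Processing at 2 router(s): 2 × 0.11 ms = 220 μs.
End-to-end = 11500 μs.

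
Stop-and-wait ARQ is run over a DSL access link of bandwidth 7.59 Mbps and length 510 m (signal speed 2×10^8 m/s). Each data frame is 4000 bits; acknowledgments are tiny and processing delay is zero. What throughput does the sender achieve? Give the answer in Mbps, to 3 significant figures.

t_tx = L/R = 4000/7590000 = 0.000527009 s.
t_prop = 510/200000000 = 2.55e-06 s; RTT = 5.1e-06 s.
Cycle = t_tx + RTT = 0.000532109 s.
Throughput = L / cycle = 4000 / 0.000532109 = 7.52 Mbps.

7.52 Mbps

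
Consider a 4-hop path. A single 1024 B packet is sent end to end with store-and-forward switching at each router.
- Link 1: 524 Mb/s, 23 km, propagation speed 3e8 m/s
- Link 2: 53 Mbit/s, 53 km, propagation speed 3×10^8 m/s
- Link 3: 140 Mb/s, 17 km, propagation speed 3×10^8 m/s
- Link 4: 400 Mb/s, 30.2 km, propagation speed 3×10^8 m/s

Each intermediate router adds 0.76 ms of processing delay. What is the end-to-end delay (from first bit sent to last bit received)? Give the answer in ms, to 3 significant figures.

L = 1024 × 8 = 8192 bits.
Transmission delays (L/R per hop): 0.0156336, 0.154566, 0.0585143, 0.02048 ms; sum = 0.249194 ms.
Propagation delays (d/s per hop): 0.0766667, 0.176667, 0.0566667, 0.100667 ms; sum = 0.410667 ms.
Processing at 3 router(s): 3 × 0.76 ms = 2.28 ms.
End-to-end = 2.94 ms.

2.94 ms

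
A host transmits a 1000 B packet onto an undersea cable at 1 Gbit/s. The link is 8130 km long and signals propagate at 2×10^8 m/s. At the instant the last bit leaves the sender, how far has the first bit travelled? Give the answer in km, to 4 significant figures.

1.600 km

t_tx = L/R = 8000/1000000000 = 8e-06 s.
Distance = s × t_tx = 200000000 × 8e-06 = 1.600 km.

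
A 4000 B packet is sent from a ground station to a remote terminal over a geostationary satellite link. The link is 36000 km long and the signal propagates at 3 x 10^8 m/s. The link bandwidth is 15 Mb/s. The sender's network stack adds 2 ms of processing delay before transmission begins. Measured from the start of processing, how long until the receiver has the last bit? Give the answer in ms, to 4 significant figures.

L = 4000 × 8 = 32000 bits.
Transmission delay = L/R = 32000 / 15000000 = 2.13333 ms.
Propagation delay = d/s = 36000000 m / 300000000 m/s = 120 ms.
Plus processing delay 2 ms = 2 ms.
Total = 124.1 ms.

124.1 ms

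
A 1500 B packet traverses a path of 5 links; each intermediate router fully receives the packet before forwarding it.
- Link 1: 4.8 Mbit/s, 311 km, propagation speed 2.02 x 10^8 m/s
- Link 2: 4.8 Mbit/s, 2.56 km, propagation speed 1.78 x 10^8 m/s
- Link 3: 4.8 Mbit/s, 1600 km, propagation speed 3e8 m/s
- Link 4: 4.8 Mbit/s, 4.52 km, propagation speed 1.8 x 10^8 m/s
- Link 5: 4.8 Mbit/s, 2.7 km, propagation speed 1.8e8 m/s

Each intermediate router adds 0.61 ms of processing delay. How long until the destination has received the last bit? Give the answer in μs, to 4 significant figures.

21870 μs

L = 1500 × 8 = 12000 bits.
Transmission delay per hop = L/R = 12000/4800000 = 2500 μs; 5 hops → 12500 μs.
Propagation delays (d/s per hop): 1539.6, 14.382, 5333.33, 25.1111, 15 μs; sum = 6927.43 μs.
Processing at 4 router(s): 4 × 0.61 ms = 2440 μs.
End-to-end = 21870 μs.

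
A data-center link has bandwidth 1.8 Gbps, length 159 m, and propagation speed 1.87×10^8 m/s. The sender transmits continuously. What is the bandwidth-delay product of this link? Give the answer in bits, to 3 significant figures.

Propagation delay = 159 / 187000000 = 8.50267e-07 s.
BDP = R × t_prop = 1800000000 × 8.50267e-07 = 1530.48 bits.

1530 bits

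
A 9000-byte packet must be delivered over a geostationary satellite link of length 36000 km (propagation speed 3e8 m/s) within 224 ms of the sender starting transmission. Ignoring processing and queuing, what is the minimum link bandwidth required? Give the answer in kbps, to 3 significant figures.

692 kbps

L = 72000 bits.
Propagation delay = 36000000 / 300000000 = 120 ms.
Transmission budget = 224 − 120 = 104 ms.
R ≥ L / t_tx = 72000 bits / 0.104 s = 692 kbps.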